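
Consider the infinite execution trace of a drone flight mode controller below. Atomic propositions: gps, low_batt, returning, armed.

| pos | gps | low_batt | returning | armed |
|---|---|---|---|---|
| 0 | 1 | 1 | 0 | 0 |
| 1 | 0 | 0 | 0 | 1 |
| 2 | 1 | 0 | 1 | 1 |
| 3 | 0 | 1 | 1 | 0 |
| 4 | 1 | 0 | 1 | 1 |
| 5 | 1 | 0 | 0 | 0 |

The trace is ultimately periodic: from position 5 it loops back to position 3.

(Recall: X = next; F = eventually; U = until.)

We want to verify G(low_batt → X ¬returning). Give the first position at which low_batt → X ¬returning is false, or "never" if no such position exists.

3

Check low_batt → X ¬returning at each position in order: 0 ✓, 1 ✓, 2 ✓.
At position 3 the labels are {low_batt, returning} and the next position 4 has {armed, gps, returning}, so low_batt → X ¬returning is false there. This is the first violation.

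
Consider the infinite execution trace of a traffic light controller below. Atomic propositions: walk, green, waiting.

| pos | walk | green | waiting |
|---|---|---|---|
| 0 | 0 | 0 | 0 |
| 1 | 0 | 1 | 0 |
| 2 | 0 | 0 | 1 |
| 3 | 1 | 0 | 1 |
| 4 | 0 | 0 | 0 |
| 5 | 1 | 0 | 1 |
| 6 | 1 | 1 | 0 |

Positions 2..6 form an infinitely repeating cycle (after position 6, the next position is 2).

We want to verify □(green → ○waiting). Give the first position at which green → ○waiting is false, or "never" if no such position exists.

green → ○waiting holds at every position 0..6, and those are all the positions the trace ever visits, so the invariant □(green → ○waiting) is never violated.

never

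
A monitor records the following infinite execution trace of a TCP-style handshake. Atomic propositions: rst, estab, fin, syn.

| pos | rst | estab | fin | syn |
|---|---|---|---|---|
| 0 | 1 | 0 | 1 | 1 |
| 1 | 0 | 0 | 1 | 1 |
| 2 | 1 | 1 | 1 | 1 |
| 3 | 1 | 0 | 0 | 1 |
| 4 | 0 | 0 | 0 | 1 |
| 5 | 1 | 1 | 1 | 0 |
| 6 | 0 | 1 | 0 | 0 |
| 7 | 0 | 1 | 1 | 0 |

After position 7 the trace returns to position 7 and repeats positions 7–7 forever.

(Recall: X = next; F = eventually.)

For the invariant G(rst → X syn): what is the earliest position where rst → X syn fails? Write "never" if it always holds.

Check rst → X syn at each position in order: 0 ✓, 1 ✓, 2 ✓, 3 ✓, 4 ✓.
At position 5 the labels are {estab, fin, rst} and the next position 6 has {estab}, so rst → X syn is false there. This is the first violation.

5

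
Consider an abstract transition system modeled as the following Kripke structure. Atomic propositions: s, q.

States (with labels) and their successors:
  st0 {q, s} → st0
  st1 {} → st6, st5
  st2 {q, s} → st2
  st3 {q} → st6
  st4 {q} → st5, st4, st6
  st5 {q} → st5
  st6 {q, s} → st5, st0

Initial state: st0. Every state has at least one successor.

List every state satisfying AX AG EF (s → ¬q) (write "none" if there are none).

{st5}

States satisfying AG EF (s → ¬q): {st5}.
States satisfying AX AG EF (s → ¬q): {st5}.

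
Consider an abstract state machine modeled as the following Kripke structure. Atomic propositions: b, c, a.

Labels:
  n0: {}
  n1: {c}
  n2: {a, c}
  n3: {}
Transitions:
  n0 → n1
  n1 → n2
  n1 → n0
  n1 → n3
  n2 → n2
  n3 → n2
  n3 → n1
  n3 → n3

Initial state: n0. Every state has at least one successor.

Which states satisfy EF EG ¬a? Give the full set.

{n0, n1, n3}

States satisfying EG ¬a: {n0, n1, n3}.
States satisfying EF EG ¬a: {n0, n1, n3}.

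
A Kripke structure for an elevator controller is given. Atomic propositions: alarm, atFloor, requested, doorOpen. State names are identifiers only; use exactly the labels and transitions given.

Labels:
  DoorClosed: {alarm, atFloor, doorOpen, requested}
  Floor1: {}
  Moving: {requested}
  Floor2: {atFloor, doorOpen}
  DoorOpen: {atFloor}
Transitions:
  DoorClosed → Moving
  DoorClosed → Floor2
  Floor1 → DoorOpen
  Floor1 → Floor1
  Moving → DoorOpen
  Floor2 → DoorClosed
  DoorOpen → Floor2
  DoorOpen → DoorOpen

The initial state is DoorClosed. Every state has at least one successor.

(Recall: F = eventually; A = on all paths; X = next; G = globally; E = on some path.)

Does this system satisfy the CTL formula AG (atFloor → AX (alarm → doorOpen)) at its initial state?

States satisfying atFloor → AX (alarm → doorOpen): {DoorClosed, Floor1, Moving, Floor2, DoorOpen}.
States satisfying AG (atFloor → AX (alarm → doorOpen)): {DoorClosed, Floor1, Moving, Floor2, DoorOpen}.
Every state reachable from DoorClosed satisfies atFloor → AX (alarm → doorOpen).
DoorClosed ∈ Sat(AG (atFloor → AX (alarm → doorOpen))).

Yes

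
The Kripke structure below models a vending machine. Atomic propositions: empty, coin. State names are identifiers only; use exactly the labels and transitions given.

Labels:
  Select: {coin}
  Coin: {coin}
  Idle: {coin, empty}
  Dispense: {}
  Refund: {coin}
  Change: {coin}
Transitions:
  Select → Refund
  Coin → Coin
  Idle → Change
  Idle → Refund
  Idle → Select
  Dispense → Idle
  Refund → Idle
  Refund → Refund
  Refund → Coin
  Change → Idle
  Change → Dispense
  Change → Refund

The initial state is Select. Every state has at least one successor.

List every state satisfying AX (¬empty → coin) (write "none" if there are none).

{Select, Coin, Idle, Dispense, Refund}

States satisfying ¬empty → coin: {Select, Coin, Idle, Refund, Change}.
States satisfying AX (¬empty → coin): {Select, Coin, Idle, Dispense, Refund}.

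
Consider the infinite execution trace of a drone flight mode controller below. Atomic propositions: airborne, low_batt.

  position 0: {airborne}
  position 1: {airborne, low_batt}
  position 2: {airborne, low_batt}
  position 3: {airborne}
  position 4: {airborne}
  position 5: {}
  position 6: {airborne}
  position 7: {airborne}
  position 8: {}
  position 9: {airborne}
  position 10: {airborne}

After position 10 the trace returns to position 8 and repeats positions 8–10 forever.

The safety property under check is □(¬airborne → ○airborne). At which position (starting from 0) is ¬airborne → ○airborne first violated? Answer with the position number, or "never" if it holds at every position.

never

¬airborne → ○airborne holds at every position 0..10, and those are all the positions the trace ever visits, so the invariant □(¬airborne → ○airborne) is never violated.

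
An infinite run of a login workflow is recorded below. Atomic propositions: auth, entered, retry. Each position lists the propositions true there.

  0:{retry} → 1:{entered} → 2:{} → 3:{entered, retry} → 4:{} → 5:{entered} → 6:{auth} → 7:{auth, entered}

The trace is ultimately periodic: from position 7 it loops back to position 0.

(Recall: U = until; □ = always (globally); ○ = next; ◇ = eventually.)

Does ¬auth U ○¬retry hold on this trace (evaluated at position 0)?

Walking from position 0: ○¬retry first holds at position 0, and ¬auth holds at every earlier position along the way, so ¬auth U ○¬retry holds.

Yes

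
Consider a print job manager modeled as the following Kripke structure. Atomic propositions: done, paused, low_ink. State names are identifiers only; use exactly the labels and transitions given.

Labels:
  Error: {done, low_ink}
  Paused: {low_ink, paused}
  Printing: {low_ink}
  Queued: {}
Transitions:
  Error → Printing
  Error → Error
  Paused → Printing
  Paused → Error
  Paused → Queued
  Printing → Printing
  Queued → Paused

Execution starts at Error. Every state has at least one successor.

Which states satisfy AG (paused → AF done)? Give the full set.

States satisfying paused → AF done: {Error, Printing, Queued}.
States satisfying AG (paused → AF done): {Error, Printing}.

{Error, Printing}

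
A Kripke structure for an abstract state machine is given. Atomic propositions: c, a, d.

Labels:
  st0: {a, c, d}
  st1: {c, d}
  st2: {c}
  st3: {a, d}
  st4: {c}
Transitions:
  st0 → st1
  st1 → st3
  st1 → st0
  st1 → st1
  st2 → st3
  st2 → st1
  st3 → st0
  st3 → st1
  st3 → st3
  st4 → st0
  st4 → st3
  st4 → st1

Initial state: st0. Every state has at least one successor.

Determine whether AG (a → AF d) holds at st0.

Satisfied

States satisfying a → AF d: {st0, st1, st2, st3, st4}.
States satisfying AG (a → AF d): {st0, st1, st2, st3, st4}.
Every state reachable from st0 satisfies a → AF d.
st0 ∈ Sat(AG (a → AF d)).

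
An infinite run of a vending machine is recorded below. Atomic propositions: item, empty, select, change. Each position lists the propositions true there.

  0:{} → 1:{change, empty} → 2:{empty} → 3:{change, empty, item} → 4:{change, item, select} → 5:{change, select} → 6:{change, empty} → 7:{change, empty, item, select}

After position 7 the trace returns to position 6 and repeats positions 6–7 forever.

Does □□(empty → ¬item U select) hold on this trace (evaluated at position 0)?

Does not hold

□(empty → ¬item U select) must hold at every position from 0 onward. It fails at position 0, so □□(empty → ¬item U select) is false.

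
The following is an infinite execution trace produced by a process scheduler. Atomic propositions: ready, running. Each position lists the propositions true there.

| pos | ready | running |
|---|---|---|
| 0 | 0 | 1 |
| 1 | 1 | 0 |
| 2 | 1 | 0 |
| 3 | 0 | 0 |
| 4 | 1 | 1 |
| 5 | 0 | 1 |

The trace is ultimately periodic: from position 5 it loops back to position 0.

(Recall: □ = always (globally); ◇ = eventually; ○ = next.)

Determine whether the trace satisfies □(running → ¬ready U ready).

Satisfied

running → ¬ready U ready holds at every position 0..5, and those are all positions ever visited, so □(running → ¬ready U ready) holds.
Positions where running holds: 0, 4, 5.
Check ¬ready U ready at each: 0→ok, 4→ok, 5→ok.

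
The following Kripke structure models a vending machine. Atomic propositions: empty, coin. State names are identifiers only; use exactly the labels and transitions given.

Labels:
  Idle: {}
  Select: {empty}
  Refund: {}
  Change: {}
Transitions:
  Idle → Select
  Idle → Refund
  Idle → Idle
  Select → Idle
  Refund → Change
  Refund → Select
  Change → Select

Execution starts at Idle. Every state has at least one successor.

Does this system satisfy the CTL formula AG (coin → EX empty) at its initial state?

Yes

States satisfying coin → EX empty: {Idle, Select, Refund, Change}.
States satisfying AG (coin → EX empty): {Idle, Select, Refund, Change}.
Every state reachable from Idle satisfies coin → EX empty.
Idle ∈ Sat(AG (coin → EX empty)).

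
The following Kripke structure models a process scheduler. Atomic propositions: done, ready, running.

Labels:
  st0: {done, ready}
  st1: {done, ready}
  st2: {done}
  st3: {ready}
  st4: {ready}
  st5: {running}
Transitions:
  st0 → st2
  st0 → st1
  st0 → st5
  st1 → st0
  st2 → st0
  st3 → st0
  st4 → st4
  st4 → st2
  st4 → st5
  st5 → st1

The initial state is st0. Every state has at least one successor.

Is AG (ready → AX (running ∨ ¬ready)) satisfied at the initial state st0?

States satisfying ready → AX (running ∨ ¬ready): {st2, st5}.
States satisfying AG (ready → AX (running ∨ ¬ready)): ∅.
st0 is reachable from st0 and violates ready → AX (running ∨ ¬ready), so AG fails at st0.
st0 ∉ Sat(AG (ready → AX (running ∨ ¬ready))).

No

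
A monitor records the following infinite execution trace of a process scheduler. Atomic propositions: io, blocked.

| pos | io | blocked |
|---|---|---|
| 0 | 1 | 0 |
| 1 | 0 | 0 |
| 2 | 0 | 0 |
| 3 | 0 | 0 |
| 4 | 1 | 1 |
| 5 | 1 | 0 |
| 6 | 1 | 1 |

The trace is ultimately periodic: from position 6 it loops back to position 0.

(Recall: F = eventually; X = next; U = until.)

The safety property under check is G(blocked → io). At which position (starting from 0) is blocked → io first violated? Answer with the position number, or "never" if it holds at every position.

blocked → io holds at every position 0..6, and those are all the positions the trace ever visits, so the invariant G(blocked → io) is never violated.

never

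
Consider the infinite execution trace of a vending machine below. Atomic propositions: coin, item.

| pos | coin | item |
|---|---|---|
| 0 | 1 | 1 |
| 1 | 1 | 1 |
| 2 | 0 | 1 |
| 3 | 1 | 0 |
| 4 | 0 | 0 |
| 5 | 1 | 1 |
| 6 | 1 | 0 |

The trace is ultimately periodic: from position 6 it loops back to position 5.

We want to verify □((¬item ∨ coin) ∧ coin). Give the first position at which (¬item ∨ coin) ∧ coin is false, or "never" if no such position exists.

2

Check (¬item ∨ coin) ∧ coin at each position in order: 0 ✓, 1 ✓.
At position 2 the labels are {item}, so (¬item ∨ coin) ∧ coin is false there. This is the first violation.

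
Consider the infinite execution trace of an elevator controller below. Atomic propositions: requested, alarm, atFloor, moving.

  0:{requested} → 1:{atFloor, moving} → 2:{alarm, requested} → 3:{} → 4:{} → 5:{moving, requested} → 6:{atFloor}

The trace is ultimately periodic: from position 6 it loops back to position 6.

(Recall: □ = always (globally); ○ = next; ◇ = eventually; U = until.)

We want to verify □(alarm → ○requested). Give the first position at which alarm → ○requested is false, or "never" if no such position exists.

2

Check alarm → ○requested at each position in order: 0 ✓, 1 ✓.
At position 2 the labels are {alarm, requested} and the next position 3 has {}, so alarm → ○requested is false there. This is the first violation.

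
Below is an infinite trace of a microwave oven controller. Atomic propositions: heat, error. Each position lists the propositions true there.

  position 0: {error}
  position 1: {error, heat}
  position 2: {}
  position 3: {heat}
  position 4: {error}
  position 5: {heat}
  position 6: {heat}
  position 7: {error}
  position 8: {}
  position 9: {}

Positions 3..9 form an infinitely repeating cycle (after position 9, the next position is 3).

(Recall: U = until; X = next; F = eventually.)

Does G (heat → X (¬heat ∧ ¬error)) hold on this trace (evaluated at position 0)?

No

heat → X (¬heat ∧ ¬error) must hold at every position from 0 onward. It fails at position 3, so G (heat → X (¬heat ∧ ¬error)) is false.
Positions where heat holds: 1, 3, 5, 6.
Check X (¬heat ∧ ¬error) at each: 1→ok, 3→fails, 5→fails, 6→fails.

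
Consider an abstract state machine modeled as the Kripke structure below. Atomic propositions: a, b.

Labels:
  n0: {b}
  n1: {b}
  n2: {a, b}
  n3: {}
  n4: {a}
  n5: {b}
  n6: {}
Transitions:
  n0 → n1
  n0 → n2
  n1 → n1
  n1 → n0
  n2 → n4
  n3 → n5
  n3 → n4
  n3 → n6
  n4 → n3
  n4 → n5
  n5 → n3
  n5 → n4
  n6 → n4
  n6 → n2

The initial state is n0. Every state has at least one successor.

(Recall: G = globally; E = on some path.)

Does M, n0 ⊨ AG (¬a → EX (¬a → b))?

States satisfying ¬a → EX (¬a → b): {n0, n1, n2, n3, n4, n5, n6}.
States satisfying AG (¬a → EX (¬a → b)): {n0, n1, n2, n3, n4, n5, n6}.
Every state reachable from n0 satisfies ¬a → EX (¬a → b).
n0 ∈ Sat(AG (¬a → EX (¬a → b))).

Satisfied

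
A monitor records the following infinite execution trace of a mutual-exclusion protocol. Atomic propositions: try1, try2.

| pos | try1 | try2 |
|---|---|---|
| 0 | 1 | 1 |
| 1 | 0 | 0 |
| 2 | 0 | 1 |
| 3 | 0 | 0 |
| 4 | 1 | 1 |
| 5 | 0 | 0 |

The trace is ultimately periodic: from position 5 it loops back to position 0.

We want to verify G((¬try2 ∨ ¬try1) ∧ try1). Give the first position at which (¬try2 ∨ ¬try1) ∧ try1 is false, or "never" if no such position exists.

At position 0 the labels are {try1, try2}, so (¬try2 ∨ ¬try1) ∧ try1 is false there. This is the first violation.

0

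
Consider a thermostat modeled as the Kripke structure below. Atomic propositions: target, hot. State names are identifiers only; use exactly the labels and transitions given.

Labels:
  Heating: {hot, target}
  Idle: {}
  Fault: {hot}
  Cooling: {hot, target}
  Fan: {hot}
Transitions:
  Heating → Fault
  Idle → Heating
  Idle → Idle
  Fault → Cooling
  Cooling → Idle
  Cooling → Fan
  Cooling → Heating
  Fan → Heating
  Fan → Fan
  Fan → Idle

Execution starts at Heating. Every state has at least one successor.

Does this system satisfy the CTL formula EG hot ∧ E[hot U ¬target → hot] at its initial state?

States satisfying hot: {Heating, Fault, Cooling, Fan}.
States satisfying EG hot: {Heating, Fault, Cooling, Fan}.
States satisfying ¬target → hot: {Heating, Fault, Cooling, Fan}.
States satisfying E[hot U ¬target → hot]: {Heating, Fault, Cooling, Fan}.
States satisfying EG hot ∧ E[hot U ¬target → hot]: {Heating, Fault, Cooling, Fan}.
Heating ∈ Sat(EG hot ∧ E[hot U ¬target → hot]).

Yes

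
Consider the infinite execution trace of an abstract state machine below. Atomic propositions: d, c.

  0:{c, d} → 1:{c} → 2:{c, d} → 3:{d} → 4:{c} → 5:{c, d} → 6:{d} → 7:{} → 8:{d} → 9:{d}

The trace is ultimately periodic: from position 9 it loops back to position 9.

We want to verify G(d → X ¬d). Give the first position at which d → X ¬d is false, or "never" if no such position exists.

2

Check d → X ¬d at each position in order: 0 ✓, 1 ✓.
At position 2 the labels are {c, d} and the next position 3 has {d}, so d → X ¬d is false there. This is the first violation.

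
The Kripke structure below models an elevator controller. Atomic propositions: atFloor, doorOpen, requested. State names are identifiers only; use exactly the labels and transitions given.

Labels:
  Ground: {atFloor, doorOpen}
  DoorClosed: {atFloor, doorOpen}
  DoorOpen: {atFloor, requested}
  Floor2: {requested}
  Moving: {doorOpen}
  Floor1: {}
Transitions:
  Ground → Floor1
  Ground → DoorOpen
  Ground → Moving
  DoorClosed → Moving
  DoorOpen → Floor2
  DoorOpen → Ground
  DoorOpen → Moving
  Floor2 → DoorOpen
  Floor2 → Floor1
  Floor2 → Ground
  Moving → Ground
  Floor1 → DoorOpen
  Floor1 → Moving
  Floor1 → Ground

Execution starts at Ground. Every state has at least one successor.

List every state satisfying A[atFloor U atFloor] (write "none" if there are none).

{Ground, DoorClosed, DoorOpen}

States satisfying atFloor: {Ground, DoorClosed, DoorOpen}.
States satisfying A[atFloor U atFloor]: {Ground, DoorClosed, DoorOpen}.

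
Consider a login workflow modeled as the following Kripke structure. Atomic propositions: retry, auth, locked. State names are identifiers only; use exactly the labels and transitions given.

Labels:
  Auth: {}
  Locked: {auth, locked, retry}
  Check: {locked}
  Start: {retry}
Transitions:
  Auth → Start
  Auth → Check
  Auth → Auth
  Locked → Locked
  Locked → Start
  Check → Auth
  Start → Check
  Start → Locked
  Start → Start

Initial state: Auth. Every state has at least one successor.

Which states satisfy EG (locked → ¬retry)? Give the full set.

{Auth, Check, Start}

States satisfying locked → ¬retry: {Auth, Check, Start}.
States satisfying EG (locked → ¬retry): {Auth, Check, Start}.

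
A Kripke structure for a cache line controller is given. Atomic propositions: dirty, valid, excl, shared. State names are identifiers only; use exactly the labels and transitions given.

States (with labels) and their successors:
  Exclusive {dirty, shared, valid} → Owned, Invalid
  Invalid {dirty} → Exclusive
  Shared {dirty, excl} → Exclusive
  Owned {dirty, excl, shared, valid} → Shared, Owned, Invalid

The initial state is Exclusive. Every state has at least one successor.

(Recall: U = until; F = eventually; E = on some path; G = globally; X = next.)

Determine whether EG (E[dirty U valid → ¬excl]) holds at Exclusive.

States satisfying E[dirty U valid → ¬excl]: {Exclusive, Invalid, Shared, Owned}.
States satisfying EG (E[dirty U valid → ¬excl]): {Exclusive, Invalid, Shared, Owned}.
Exclusive ∈ Sat(EG (E[dirty U valid → ¬excl])).

Satisfied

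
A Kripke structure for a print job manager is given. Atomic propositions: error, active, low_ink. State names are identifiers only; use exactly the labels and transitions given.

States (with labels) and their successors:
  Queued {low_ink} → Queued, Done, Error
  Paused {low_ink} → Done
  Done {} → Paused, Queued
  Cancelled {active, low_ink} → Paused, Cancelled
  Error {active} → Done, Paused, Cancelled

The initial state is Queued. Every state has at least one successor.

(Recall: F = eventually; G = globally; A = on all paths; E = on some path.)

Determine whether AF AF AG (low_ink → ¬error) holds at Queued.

Yes

States satisfying AF AG (low_ink → ¬error): {Queued, Paused, Done, Cancelled, Error}.
States satisfying AF AF AG (low_ink → ¬error): {Queued, Paused, Done, Cancelled, Error}.
Queued ∈ Sat(AF AF AG (low_ink → ¬error)).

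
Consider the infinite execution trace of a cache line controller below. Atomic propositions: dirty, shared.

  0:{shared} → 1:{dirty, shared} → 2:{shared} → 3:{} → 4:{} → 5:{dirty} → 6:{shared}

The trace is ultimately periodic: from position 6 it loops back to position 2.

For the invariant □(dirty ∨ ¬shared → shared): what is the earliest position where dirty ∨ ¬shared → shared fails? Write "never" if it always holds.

3

Check dirty ∨ ¬shared → shared at each position in order: 0 ✓, 1 ✓, 2 ✓.
At position 3 the labels are {}, so dirty ∨ ¬shared → shared is false there. This is the first violation.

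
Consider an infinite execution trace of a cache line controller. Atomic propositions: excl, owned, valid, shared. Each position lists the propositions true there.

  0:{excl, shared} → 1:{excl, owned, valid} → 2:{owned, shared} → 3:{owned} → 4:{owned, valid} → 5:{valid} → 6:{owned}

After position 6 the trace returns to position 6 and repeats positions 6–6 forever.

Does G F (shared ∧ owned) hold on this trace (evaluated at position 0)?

F (shared ∧ owned) must hold at every position from 0 onward. It fails at position 3, so G F (shared ∧ owned) is false.

Violated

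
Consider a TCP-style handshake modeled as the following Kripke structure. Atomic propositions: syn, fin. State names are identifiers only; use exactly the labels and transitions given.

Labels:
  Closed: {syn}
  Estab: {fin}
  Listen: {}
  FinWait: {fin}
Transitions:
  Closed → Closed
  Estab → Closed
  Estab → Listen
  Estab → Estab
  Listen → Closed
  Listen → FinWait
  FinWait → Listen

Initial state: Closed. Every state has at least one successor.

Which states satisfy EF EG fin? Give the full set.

States satisfying EG fin: {Estab}.
States satisfying EF EG fin: {Estab}.

{Estab}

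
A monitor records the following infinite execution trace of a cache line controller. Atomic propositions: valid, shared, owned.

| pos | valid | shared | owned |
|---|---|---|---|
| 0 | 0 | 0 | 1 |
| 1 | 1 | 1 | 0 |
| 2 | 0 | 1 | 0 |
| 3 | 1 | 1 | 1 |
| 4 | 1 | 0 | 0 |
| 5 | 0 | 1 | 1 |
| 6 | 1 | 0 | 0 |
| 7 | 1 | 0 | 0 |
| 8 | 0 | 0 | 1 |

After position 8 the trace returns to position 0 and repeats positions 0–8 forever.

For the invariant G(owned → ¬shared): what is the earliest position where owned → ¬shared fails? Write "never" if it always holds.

3

Check owned → ¬shared at each position in order: 0 ✓, 1 ✓, 2 ✓.
At position 3 the labels are {owned, shared, valid}, so owned → ¬shared is false there. This is the first violation.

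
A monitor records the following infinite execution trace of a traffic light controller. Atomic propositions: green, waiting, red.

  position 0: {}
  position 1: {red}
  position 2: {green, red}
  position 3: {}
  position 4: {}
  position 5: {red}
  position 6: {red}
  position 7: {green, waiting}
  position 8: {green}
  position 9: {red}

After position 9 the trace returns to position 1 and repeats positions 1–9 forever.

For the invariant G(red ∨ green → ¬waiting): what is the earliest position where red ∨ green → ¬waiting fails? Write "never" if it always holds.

Check red ∨ green → ¬waiting at each position in order: 0 ✓, 1 ✓, 2 ✓, 3 ✓, 4 ✓, 5 ✓, 6 ✓.
At position 7 the labels are {green, waiting}, so red ∨ green → ¬waiting is false there. This is the first violation.

7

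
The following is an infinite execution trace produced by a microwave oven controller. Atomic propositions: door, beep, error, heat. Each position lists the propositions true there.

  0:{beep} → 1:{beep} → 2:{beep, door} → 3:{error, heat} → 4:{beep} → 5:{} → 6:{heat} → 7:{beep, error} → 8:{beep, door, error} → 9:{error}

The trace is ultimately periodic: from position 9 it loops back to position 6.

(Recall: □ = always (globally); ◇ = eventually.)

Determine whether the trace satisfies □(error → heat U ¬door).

error → heat U ¬door must hold at every position from 0 onward. It fails at position 8, so □(error → heat U ¬door) is false.
Positions where error holds: 3, 7, 8, 9.
Check heat U ¬door at each: 3→ok, 7→ok, 8→fails, 9→ok.

Violated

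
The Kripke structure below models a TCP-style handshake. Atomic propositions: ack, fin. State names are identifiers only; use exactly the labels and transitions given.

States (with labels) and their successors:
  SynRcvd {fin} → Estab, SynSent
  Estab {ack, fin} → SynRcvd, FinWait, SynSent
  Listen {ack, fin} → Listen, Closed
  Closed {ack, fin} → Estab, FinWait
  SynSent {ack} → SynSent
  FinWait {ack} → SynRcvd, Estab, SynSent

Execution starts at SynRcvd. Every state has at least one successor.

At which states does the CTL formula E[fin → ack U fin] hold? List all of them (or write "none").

{SynRcvd, Estab, Listen, Closed, FinWait}

States satisfying fin → ack: {Estab, Listen, Closed, SynSent, FinWait}.
States satisfying fin: {SynRcvd, Estab, Listen, Closed}.
States satisfying E[fin → ack U fin]: {SynRcvd, Estab, Listen, Closed, FinWait}.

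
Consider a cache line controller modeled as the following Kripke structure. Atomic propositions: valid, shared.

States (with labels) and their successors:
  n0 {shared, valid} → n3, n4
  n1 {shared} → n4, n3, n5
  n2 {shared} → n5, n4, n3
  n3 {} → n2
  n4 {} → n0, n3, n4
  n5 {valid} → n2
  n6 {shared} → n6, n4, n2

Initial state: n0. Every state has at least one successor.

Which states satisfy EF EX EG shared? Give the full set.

{n6}

States satisfying EX EG shared: {n6}.
States satisfying EF EX EG shared: {n6}.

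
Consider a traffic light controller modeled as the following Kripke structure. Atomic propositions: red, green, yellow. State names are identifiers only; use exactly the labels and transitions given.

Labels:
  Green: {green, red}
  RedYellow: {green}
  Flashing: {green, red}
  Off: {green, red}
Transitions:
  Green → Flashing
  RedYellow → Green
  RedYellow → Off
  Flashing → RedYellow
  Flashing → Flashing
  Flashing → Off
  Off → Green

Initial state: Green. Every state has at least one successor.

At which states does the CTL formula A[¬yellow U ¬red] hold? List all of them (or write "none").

{RedYellow}

States satisfying ¬yellow: {Green, RedYellow, Flashing, Off}.
States satisfying ¬red: {RedYellow}.
States satisfying A[¬yellow U ¬red]: {RedYellow}.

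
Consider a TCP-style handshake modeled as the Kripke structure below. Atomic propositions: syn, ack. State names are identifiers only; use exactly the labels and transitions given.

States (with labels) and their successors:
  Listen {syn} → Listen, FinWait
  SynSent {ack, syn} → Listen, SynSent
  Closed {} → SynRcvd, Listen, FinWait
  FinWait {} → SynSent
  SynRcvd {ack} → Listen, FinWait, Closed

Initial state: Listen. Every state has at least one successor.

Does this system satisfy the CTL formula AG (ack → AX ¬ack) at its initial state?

Violated

States satisfying ack → AX ¬ack: {Listen, Closed, FinWait, SynRcvd}.
States satisfying AG (ack → AX ¬ack): ∅.
SynSent is reachable from Listen and violates ack → AX ¬ack, so AG fails at Listen.
Listen ∉ Sat(AG (ack → AX ¬ack)).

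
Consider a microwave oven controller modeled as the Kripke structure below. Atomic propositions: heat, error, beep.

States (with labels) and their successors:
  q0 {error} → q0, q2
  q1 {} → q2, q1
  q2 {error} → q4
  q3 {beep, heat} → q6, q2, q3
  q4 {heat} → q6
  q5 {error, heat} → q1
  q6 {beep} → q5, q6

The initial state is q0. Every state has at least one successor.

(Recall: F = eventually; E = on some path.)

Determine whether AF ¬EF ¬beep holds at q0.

No

States satisfying ¬EF ¬beep: ∅.
States satisfying AF ¬EF ¬beep: ∅.
There is a path from q0 along which ¬EF ¬beep never holds.
q0 ∉ Sat(AF ¬EF ¬beep).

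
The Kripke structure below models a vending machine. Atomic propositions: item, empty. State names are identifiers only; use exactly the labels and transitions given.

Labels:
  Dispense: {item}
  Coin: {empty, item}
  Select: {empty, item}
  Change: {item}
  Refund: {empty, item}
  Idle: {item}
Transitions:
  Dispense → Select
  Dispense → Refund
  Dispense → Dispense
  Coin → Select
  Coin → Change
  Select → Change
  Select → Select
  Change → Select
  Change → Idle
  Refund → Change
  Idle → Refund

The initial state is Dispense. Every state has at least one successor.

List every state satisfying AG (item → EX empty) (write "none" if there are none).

States satisfying item → EX empty: {Dispense, Coin, Select, Change, Idle}.
States satisfying AG (item → EX empty): ∅.

none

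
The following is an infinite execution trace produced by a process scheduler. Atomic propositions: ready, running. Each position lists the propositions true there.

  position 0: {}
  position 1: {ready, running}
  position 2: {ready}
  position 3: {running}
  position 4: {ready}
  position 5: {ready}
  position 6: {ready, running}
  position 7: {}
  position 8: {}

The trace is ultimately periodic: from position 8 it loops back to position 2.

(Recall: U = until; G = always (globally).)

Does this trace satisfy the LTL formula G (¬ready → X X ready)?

Does not hold

¬ready → X X ready must hold at every position from 0 onward. It fails at position 8, so G (¬ready → X X ready) is false.
Positions where ¬ready holds: 0, 3, 7, 8.
Check X X ready at each: 0→ok, 3→ok, 7→ok, 8→fails.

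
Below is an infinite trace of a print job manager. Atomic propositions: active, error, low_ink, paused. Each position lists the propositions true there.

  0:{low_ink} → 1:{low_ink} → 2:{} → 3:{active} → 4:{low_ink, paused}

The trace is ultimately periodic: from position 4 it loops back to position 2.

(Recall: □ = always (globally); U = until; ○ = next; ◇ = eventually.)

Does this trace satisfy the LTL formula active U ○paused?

Does not hold

Walking from position 0: at position 0, ○paused has not yet held and active fails, so active U ○paused is false.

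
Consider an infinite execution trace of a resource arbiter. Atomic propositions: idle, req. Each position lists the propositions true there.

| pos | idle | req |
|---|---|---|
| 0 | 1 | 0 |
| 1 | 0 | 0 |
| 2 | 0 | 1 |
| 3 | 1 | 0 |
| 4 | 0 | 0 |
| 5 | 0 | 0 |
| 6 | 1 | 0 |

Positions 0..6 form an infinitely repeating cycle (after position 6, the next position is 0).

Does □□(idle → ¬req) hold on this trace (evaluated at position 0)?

Yes

□(idle → ¬req) holds at every position 0..6, and those are all positions ever visited, so □□(idle → ¬req) holds.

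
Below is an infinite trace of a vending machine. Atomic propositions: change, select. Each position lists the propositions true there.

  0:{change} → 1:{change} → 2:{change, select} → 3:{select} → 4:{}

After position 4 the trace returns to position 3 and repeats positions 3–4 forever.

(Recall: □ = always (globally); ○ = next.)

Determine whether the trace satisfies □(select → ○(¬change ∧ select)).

select → ○(¬change ∧ select) must hold at every position from 0 onward. It fails at position 3, so □(select → ○(¬change ∧ select)) is false.
Positions where select holds: 2, 3.
Check ○(¬change ∧ select) at each: 2→ok, 3→fails.

Does not hold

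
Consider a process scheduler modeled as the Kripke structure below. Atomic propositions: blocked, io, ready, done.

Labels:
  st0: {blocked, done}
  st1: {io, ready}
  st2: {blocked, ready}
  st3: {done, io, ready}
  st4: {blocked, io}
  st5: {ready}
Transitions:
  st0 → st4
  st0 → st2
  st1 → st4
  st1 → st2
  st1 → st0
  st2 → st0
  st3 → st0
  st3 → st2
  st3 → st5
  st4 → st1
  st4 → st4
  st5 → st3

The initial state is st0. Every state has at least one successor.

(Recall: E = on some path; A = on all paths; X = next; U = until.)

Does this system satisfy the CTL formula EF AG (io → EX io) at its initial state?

States satisfying AG (io → EX io): {st0, st1, st2, st4}.
States satisfying EF AG (io → EX io): {st0, st1, st2, st3, st4, st5}.
Some path from st0 reaches a state where AG (io → EX io) holds.
st0 ∈ Sat(EF AG (io → EX io)).

Satisfied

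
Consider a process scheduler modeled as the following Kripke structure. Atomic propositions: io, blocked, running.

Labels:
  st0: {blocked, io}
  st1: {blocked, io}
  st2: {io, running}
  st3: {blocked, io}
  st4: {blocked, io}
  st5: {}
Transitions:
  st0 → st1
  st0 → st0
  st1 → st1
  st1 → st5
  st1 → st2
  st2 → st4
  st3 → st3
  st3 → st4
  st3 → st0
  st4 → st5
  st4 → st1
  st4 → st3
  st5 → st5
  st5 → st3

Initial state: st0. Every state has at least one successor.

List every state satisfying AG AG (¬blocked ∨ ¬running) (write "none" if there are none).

States satisfying AG (¬blocked ∨ ¬running): {st0, st1, st2, st3, st4, st5}.
States satisfying AG AG (¬blocked ∨ ¬running): {st0, st1, st2, st3, st4, st5}.

{st0, st1, st2, st3, st4, st5}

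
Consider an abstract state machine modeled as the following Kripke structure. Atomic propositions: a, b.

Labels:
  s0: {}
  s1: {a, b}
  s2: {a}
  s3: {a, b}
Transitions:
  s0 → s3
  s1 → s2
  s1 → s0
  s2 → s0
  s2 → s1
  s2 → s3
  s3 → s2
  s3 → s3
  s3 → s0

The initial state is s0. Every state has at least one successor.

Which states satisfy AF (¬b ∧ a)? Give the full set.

{s2}

States satisfying ¬b ∧ a: {s2}.
States satisfying AF (¬b ∧ a): {s2}.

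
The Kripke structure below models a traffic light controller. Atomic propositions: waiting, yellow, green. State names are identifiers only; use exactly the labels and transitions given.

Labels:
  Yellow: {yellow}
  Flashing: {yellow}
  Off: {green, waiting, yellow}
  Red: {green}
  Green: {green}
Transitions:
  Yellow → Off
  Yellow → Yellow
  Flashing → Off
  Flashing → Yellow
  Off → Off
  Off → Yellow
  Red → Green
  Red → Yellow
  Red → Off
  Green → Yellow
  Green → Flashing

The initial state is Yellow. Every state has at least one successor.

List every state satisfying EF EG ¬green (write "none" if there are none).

States satisfying EG ¬green: {Yellow, Flashing}.
States satisfying EF EG ¬green: {Yellow, Flashing, Off, Red, Green}.

{Yellow, Flashing, Off, Red, Green}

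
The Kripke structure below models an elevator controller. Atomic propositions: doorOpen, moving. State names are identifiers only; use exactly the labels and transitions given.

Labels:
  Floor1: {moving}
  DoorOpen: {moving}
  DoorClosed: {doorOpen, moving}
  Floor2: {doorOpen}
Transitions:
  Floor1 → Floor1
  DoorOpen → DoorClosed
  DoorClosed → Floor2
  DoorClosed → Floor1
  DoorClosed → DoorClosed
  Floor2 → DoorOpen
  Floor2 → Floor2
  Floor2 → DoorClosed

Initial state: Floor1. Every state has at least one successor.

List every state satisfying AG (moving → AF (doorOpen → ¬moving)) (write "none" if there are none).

States satisfying moving → AF (doorOpen → ¬moving): {Floor1, DoorOpen, Floor2}.
States satisfying AG (moving → AF (doorOpen → ¬moving)): {Floor1}.

{Floor1}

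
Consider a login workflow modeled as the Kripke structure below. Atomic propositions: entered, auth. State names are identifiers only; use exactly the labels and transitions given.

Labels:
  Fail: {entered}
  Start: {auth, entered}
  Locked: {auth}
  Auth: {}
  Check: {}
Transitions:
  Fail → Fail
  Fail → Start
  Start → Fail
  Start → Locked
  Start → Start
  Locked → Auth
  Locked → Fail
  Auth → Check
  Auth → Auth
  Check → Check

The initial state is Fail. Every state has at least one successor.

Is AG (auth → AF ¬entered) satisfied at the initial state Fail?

States satisfying auth → AF ¬entered: {Fail, Locked, Auth, Check}.
States satisfying AG (auth → AF ¬entered): {Auth, Check}.
Start is reachable from Fail and violates auth → AF ¬entered, so AG fails at Fail.
Fail ∉ Sat(AG (auth → AF ¬entered)).

Violated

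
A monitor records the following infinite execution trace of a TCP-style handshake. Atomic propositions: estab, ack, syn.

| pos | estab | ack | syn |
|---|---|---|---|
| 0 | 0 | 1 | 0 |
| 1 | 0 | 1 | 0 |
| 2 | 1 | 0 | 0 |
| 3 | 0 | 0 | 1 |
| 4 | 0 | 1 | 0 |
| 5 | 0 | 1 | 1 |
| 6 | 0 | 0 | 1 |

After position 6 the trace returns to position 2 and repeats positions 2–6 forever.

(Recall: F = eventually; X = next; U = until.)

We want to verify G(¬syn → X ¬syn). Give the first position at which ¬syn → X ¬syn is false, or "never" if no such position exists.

Check ¬syn → X ¬syn at each position in order: 0 ✓, 1 ✓.
At position 2 the labels are {estab} and the next position 3 has {syn}, so ¬syn → X ¬syn is false there. This is the first violation.

2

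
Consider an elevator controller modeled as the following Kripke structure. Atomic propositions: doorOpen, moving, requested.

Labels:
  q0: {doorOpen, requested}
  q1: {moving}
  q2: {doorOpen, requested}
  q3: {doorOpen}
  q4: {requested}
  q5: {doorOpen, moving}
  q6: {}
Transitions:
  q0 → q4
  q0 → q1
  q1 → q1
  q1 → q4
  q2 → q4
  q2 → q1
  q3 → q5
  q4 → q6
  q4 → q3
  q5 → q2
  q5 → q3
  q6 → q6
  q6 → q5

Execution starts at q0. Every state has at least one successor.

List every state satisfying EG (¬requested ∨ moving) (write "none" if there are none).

States satisfying ¬requested ∨ moving: {q1, q3, q5, q6}.
States satisfying EG (¬requested ∨ moving): {q1, q3, q5, q6}.

{q1, q3, q5, q6}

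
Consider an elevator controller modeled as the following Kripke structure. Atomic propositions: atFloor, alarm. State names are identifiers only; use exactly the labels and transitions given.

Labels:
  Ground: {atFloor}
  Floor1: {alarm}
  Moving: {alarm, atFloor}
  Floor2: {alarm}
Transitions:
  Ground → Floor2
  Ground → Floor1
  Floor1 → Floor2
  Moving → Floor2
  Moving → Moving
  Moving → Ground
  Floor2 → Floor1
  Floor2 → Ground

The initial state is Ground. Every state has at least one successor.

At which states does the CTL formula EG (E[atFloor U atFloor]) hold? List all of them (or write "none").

States satisfying E[atFloor U atFloor]: {Ground, Moving}.
States satisfying EG (E[atFloor U atFloor]): {Moving}.

{Moving}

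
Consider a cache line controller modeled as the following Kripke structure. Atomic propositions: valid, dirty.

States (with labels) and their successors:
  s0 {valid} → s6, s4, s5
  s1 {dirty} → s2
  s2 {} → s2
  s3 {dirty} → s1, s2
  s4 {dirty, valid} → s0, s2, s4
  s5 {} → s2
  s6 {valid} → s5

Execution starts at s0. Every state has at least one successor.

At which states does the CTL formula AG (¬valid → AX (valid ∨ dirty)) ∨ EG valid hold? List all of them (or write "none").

{s0, s4}

States satisfying ¬valid → AX (valid ∨ dirty): {s0, s4, s6}.
States satisfying AG (¬valid → AX (valid ∨ dirty)): ∅.
States satisfying valid: {s0, s4, s6}.
States satisfying EG valid: {s0, s4}.
States satisfying AG (¬valid → AX (valid ∨ dirty)) ∨ EG valid: {s0, s4}.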